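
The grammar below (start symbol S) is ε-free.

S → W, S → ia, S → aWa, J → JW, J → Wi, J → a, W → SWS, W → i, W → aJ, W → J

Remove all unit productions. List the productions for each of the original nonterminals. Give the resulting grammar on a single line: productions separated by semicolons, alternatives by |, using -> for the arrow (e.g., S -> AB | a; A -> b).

S -> a | i | JW | Wi | aJ | ia | SWS | aWa; J -> a | JW | Wi; W -> a | i | JW | Wi | aJ | SWS

Unit productions: S->W, W->J.
Unit pairs (A ⇒* B via units): (S,J), (S,W), (W,J).
S: inherits non-unit rules of {J, S, W} → JW | SWS | Wi | a | aJ | aWa | i | ia.
J: inherits non-unit rules of {J} → JW | Wi | a.
W: inherits non-unit rules of {J, W} → JW | SWS | Wi | a | aJ | i.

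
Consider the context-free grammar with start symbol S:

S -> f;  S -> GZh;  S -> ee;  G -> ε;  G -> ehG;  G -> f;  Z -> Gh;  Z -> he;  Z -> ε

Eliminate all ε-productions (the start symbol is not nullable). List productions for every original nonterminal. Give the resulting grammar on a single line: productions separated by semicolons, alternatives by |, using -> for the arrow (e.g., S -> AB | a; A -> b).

S -> f | h | Gh | Zh | ee | GZh; G -> f | eh | ehG; Z -> h | Gh | he

Nullable set: {G, Z}.
S -> GZh: G, Z nullable, giving GZh | Gh | Zh | h.
Drop G -> ε.
G -> ehG: G nullable, giving eh | ehG.
Drop Z -> ε.
Z -> Gh: G nullable, giving Gh | h.
Unchanged (no nullable symbols): S -> ee; S -> f; G -> f; Z -> he.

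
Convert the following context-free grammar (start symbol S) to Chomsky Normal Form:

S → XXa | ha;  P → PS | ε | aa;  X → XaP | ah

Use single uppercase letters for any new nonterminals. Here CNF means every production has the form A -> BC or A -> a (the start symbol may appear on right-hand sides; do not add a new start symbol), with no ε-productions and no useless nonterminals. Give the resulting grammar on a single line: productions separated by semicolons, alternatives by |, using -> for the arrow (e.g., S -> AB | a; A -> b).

Nullable: {P}; after ε-elimination: S -> ha | XXa; P -> S | PS | aa; X -> Xa | ah | XaP.
After unit-elimination: S -> ha | XXa; P -> PS | aa | ha | XXa; X -> Xa | ah | XaP.
TERM: introduce A -> a, B -> h and substitute in every rule of length ≥2.
BIN: P -> XXA becomes P -> XC, C -> XA; S -> XXA becomes S -> XD, D -> XA; X -> XAP becomes X -> XE, E -> AP.

S -> BA | XD; A -> a; B -> h; C -> XA; D -> XA; E -> AP; P -> AA | BA | PS | XC; X -> AB | XA | XE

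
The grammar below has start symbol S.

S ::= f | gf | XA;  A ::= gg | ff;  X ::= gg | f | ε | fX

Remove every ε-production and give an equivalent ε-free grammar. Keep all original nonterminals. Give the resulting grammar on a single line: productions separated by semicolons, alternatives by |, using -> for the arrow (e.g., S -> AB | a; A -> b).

Nullable set: {X}.
S -> XA: X nullable, giving A | XA.
Drop X -> ε.
X -> fX: X nullable, giving f | fX.
Unchanged (no nullable symbols): S -> f; S -> gf; A -> ff; A -> gg; X -> f; X -> gg.

S -> A | f | XA | gf; A -> ff | gg; X -> f | fX | gg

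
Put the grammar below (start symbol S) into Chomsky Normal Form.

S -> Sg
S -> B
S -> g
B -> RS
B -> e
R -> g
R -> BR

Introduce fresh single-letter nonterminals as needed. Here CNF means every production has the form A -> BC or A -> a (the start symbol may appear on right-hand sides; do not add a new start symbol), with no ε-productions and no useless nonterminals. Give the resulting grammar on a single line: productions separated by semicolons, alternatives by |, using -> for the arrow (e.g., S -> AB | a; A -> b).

No ε-productions.
After unit-elimination: S -> e | g | RS | Sg; B -> e | RS; R -> g | BR.
TERM: introduce A -> g and substitute in every rule of length ≥2.

S -> e | g | RS | SA; A -> g; B -> e | RS; R -> g | BR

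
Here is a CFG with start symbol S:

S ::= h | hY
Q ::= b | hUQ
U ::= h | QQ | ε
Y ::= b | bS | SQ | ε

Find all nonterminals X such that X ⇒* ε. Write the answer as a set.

{U, Y}

Directly nullable (have an ε-rule): {U, Y}.
Not nullable: Q, S — each has a terminal in every rule's right-hand side or depends on a non-nullable symbol.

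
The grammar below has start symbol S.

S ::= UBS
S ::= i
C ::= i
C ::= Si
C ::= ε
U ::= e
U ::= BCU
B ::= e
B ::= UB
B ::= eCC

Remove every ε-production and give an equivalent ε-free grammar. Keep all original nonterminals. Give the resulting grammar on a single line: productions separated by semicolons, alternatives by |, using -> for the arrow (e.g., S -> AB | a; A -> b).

Nullable set: {C}.
B -> eCC: C, C nullable, giving e | eC | eCC.
Drop C -> ε.
U -> BCU: C nullable, giving BCU | BU.
Unchanged (no nullable symbols): S -> UBS; S -> i; B -> UB; B -> e; C -> Si; C -> i; U -> e.

S -> i | UBS; B -> e | UB | eC | eCC; C -> i | Si; U -> e | BU | BCU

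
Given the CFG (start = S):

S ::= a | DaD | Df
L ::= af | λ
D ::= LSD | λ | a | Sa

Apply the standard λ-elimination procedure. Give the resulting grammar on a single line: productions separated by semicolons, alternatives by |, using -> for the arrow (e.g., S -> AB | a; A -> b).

S -> a | f | Da | Df | aD | DaD; D -> S | a | LS | SD | Sa | LSD; L -> af

Nullable set: {D, L}.
S -> DaD: D, D nullable, giving Da | DaD | a | aD.
S -> Df: D nullable, giving Df | f.
Drop D -> λ.
D -> LSD: L, D nullable, giving LS | LSD | S | SD.
Drop L -> λ.
Unchanged (no nullable symbols): S -> a; D -> Sa; D -> a; L -> af.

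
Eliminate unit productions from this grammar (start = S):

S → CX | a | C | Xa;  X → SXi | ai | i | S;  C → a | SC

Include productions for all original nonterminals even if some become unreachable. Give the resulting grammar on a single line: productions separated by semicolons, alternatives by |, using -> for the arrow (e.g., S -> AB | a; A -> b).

Unit productions: S->C, X->S.
Unit pairs (A ⇒* B via units): (S,C), (X,C), (X,S).
S: inherits non-unit rules of {C, S} → CX | SC | Xa | a.
C: inherits non-unit rules of {C} → SC | a.
X: inherits non-unit rules of {C, S, X} → CX | SC | SXi | Xa | a | ai | i.

S -> a | CX | SC | Xa; C -> a | SC; X -> a | i | CX | SC | Xa | ai | SXi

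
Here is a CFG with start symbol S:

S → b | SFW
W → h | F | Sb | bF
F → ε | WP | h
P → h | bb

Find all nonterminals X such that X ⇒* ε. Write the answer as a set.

{F, W}

Directly nullable (have an ε-rule): {F}.
W is nullable via W -> F (every symbol on the right is already known nullable).
Not nullable: P, S — each has a terminal in every rule's right-hand side or depends on a non-nullable symbol.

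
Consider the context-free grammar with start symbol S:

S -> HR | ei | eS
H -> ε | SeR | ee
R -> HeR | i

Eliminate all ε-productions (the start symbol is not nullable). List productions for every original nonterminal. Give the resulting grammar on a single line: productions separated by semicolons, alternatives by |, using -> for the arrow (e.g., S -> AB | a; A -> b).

S -> R | HR | eS | ei; H -> ee | SeR; R -> i | eR | HeR

Nullable set: {H}.
S -> HR: H nullable, giving HR | R.
Drop H -> ε.
R -> HeR: H nullable, giving HeR | eR.
Unchanged (no nullable symbols): S -> eS; S -> ei; H -> SeR; H -> ee; R -> i.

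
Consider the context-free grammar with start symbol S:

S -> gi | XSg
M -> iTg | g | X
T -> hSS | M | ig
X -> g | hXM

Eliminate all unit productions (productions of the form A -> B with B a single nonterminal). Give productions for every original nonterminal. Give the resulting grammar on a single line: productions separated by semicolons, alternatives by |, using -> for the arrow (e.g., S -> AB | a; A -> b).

S -> gi | XSg; M -> g | hXM | iTg; T -> g | ig | hSS | hXM | iTg; X -> g | hXM

Unit productions: M->X, T->M.
Unit pairs (A ⇒* B via units): (M,X), (T,M), (T,X).
S: inherits non-unit rules of {S} → XSg | gi.
M: inherits non-unit rules of {M, X} → g | hXM | iTg.
T: inherits non-unit rules of {M, T, X} → g | hSS | hXM | iTg | ig.
X: inherits non-unit rules of {X} → g | hXM.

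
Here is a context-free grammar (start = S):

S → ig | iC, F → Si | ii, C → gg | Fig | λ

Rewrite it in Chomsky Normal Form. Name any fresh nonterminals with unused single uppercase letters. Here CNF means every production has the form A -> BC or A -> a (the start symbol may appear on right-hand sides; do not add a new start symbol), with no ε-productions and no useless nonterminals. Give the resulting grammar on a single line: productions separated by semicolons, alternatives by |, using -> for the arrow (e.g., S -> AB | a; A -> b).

S -> i | AB | AC; A -> i; B -> g; C -> BB | FD; D -> AB; F -> AA | SA

Nullable: {C}; after ε-elimination: S -> i | iC | ig; C -> gg | Fig; F -> Si | ii.
No unit productions to eliminate.
TERM: introduce B -> g, A -> i and substitute in every rule of length ≥2.
BIN: C -> FAB becomes C -> FD, D -> AB.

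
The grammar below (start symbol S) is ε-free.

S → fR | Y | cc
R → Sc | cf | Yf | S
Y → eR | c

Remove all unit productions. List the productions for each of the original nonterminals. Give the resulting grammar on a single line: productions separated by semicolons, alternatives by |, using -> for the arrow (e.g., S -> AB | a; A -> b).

Unit productions: R->S, S->Y.
Unit pairs (A ⇒* B via units): (R,S), (R,Y), (S,Y).
S: inherits non-unit rules of {S, Y} → c | cc | eR | fR.
R: inherits non-unit rules of {R, S, Y} → Sc | Yf | c | cc | cf | eR | fR.
Y: inherits non-unit rules of {Y} → c | eR.

S -> c | cc | eR | fR; R -> c | Sc | Yf | cc | cf | eR | fR; Y -> c | eR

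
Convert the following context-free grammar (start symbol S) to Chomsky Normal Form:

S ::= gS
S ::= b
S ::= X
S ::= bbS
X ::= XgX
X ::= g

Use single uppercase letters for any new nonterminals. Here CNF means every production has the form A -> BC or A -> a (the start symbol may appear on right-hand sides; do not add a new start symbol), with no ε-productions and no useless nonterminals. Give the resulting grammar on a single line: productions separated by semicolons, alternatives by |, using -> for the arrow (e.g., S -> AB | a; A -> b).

No ε-productions.
After unit-elimination: S -> b | g | gS | XgX | bbS; X -> g | XgX.
TERM: introduce B -> b, A -> g and substitute in every rule of length ≥2.
BIN: S -> BBS becomes S -> BC, C -> BS; S -> XAX becomes S -> XD, D -> AX; X -> XAX becomes X -> XE, E -> AX.

S -> b | g | AS | BC | XD; A -> g; B -> b; C -> BS; D -> AX; E -> AX; X -> g | XE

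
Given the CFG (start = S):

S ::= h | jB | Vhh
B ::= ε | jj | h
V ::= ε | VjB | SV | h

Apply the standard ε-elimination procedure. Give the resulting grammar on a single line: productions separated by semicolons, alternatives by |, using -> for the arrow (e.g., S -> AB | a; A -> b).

Nullable set: {B, V}.
S -> Vhh: V nullable, giving Vhh | hh.
S -> jB: B nullable, giving j | jB.
Drop B -> ε.
Drop V -> ε.
V -> SV: V nullable, giving S | SV.
V -> VjB: V, B nullable, giving Vj | VjB | j | jB.
Unchanged (no nullable symbols): S -> h; B -> h; B -> jj; V -> h.

S -> h | j | hh | jB | Vhh; B -> h | jj; V -> S | h | j | SV | Vj | jB | VjB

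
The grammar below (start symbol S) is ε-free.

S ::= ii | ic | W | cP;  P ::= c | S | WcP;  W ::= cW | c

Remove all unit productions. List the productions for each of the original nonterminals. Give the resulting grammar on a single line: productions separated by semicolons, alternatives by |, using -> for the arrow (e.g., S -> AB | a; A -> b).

Unit productions: P->S, S->W.
Unit pairs (A ⇒* B via units): (P,S), (P,W), (S,W).
S: inherits non-unit rules of {S, W} → c | cP | cW | ic | ii.
P: inherits non-unit rules of {P, S, W} → WcP | c | cP | cW | ic | ii.
W: inherits non-unit rules of {W} → c | cW.

S -> c | cP | cW | ic | ii; P -> c | cP | cW | ic | ii | WcP; W -> c | cW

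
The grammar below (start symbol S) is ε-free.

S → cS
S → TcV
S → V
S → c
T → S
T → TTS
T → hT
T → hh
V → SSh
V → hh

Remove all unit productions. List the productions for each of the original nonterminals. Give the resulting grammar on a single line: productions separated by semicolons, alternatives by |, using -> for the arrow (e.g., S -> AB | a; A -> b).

S -> c | cS | hh | SSh | TcV; T -> c | cS | hT | hh | SSh | TTS | TcV; V -> hh | SSh

Unit productions: S->V, T->S.
Unit pairs (A ⇒* B via units): (S,V), (T,S), (T,V).
S: inherits non-unit rules of {S, V} → SSh | TcV | c | cS | hh.
T: inherits non-unit rules of {S, T, V} → SSh | TTS | TcV | c | cS | hT | hh.
V: inherits non-unit rules of {V} → SSh | hh.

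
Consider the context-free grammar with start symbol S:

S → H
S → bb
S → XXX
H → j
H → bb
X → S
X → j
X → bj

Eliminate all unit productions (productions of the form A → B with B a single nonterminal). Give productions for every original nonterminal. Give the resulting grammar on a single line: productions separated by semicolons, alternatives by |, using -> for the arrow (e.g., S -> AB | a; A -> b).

Unit productions: S->H, X->S.
Unit pairs (A ⇒* B via units): (S,H), (X,H), (X,S).
S: inherits non-unit rules of {H, S} → XXX | bb | j.
H: inherits non-unit rules of {H} → bb | j.
X: inherits non-unit rules of {H, S, X} → XXX | bb | bj | j.

S -> j | bb | XXX; H -> j | bb; X -> j | bb | bj | XXX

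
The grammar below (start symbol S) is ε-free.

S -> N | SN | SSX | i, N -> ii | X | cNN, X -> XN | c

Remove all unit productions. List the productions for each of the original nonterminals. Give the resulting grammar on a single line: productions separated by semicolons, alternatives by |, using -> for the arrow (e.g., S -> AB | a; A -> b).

Unit productions: N->X, S->N.
Unit pairs (A ⇒* B via units): (N,X), (S,N), (S,X).
S: inherits non-unit rules of {N, S, X} → SN | SSX | XN | c | cNN | i | ii.
N: inherits non-unit rules of {N, X} → XN | c | cNN | ii.
X: inherits non-unit rules of {X} → XN | c.

S -> c | i | SN | XN | ii | SSX | cNN; N -> c | XN | ii | cNN; X -> c | XN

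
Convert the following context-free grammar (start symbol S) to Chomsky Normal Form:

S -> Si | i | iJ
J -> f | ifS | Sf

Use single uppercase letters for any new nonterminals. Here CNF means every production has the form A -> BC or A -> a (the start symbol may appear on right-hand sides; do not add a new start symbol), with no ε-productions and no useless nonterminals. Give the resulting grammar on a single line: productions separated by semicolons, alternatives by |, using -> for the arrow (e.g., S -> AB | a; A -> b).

S -> i | BJ | SB; A -> f; B -> i; C -> AS; J -> f | BC | SA

No ε-productions.
No unit productions to eliminate.
TERM: introduce A -> f, B -> i and substitute in every rule of length ≥2.
BIN: J -> BAS becomes J -> BC, C -> AS.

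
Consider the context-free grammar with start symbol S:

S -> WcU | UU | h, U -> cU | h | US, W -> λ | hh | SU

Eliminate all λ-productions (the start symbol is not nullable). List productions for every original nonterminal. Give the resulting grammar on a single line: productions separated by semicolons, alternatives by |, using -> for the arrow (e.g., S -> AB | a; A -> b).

Nullable set: {W}.
S -> WcU: W nullable, giving WcU | cU.
Drop W -> λ.
Unchanged (no nullable symbols): S -> UU; S -> h; U -> US; U -> cU; U -> h; W -> SU; W -> hh.

S -> h | UU | cU | WcU; U -> h | US | cU; W -> SU | hh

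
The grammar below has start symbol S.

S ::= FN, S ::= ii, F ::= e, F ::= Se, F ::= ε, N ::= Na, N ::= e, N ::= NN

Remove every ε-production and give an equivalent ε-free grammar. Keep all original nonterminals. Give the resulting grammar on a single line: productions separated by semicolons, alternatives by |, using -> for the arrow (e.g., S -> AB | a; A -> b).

Nullable set: {F}.
S -> FN: F nullable, giving FN | N.
Drop F -> ε.
Unchanged (no nullable symbols): S -> ii; F -> Se; F -> e; N -> NN; N -> Na; N -> e.

S -> N | FN | ii; F -> e | Se; N -> e | NN | Na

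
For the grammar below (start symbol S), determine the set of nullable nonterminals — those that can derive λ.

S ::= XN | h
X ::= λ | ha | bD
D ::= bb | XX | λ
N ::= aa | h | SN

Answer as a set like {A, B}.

{D, X}

Directly nullable (have an ε-rule): {D, X}.
Not nullable: N, S — each has a terminal in every rule's right-hand side or depends on a non-nullable symbol.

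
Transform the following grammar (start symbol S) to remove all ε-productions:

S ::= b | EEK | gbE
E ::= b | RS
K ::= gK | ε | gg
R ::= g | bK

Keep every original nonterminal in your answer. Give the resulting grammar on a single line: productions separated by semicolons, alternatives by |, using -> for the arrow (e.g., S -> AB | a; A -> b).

Nullable set: {K}.
S -> EEK: K nullable, giving EE | EEK.
Drop K -> ε.
K -> gK: K nullable, giving g | gK.
R -> bK: K nullable, giving b | bK.
Unchanged (no nullable symbols): S -> b; S -> gbE; E -> RS; E -> b; K -> gg; R -> g.

S -> b | EE | EEK | gbE; E -> b | RS; K -> g | gK | gg; R -> b | g | bK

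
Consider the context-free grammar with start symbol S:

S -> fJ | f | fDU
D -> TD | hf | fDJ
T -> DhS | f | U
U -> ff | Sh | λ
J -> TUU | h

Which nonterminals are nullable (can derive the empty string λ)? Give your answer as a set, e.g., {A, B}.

{J, T, U}

Directly nullable (have an ε-rule): {U}.
T is nullable via T -> U (every symbol on the right is already known nullable).
J is nullable via J -> TUU (every symbol on the right is already known nullable).
Not nullable: D, S — each has a terminal in every rule's right-hand side or depends on a non-nullable symbol.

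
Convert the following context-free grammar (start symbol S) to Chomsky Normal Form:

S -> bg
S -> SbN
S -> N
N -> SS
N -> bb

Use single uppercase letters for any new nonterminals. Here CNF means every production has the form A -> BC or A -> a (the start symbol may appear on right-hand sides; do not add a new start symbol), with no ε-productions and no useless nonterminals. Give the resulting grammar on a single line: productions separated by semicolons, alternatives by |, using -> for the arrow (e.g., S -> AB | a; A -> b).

No ε-productions.
After unit-elimination: S -> SS | bb | bg | SbN; N -> SS | bb.
TERM: introduce A -> b, B -> g and substitute in every rule of length ≥2.
BIN: S -> SAN becomes S -> SC, C -> AN.

S -> AA | AB | SC | SS; A -> b; B -> g; C -> AN; N -> AA | SS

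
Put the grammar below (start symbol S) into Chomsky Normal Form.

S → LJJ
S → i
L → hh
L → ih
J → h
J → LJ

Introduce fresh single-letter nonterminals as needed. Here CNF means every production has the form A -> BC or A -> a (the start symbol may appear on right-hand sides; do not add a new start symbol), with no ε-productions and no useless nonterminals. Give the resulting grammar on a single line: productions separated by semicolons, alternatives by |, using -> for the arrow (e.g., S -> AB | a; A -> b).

S -> i | LC; A -> h; B -> i; C -> JJ; J -> h | LJ; L -> AA | BA

No ε-productions.
No unit productions to eliminate.
TERM: introduce A -> h, B -> i and substitute in every rule of length ≥2.
BIN: S -> LJJ becomes S -> LC, C -> JJ.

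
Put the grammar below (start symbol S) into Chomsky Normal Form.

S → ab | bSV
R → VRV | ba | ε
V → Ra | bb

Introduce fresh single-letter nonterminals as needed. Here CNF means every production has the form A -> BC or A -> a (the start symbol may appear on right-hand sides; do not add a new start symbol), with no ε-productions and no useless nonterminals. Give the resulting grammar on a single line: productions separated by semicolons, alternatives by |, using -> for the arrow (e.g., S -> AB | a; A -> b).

Nullable: {R}; after ε-elimination: S -> ab | bSV; R -> VV | ba | VRV; V -> a | Ra | bb.
No unit productions to eliminate.
TERM: introduce B -> a, A -> b and substitute in every rule of length ≥2.
BIN: R -> VRV becomes R -> VC, C -> RV; S -> ASV becomes S -> AD, D -> SV.

S -> AD | BA; A -> b; B -> a; C -> RV; D -> SV; R -> AB | VC | VV; V -> a | AA | RB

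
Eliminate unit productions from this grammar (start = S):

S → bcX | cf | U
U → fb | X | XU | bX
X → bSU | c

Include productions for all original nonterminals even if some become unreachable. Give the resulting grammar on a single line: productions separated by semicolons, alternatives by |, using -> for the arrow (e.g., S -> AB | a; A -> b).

Unit productions: S->U, U->X.
Unit pairs (A ⇒* B via units): (S,U), (S,X), (U,X).
S: inherits non-unit rules of {S, U, X} → XU | bSU | bX | bcX | c | cf | fb.
U: inherits non-unit rules of {U, X} → XU | bSU | bX | c | fb.
X: inherits non-unit rules of {X} → bSU | c.

S -> c | XU | bX | cf | fb | bSU | bcX; U -> c | XU | bX | fb | bSU; X -> c | bSU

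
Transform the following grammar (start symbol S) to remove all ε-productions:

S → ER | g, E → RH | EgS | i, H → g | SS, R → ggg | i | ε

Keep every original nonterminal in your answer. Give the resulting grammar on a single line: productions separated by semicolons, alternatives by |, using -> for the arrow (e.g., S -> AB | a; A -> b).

S -> E | g | ER; E -> H | i | RH | EgS; H -> g | SS; R -> i | ggg

Nullable set: {R}.
S -> ER: R nullable, giving E | ER.
E -> RH: R nullable, giving H | RH.
Drop R -> ε.
Unchanged (no nullable symbols): S -> g; E -> EgS; E -> i; H -> SS; H -> g; R -> ggg; R -> i.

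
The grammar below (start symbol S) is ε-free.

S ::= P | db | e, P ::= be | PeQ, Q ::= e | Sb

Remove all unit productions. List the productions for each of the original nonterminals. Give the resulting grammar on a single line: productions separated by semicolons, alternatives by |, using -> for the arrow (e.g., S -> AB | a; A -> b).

S -> e | be | db | PeQ; P -> be | PeQ; Q -> e | Sb

Unit productions: S->P.
Unit pairs (A ⇒* B via units): (S,P).
S: inherits non-unit rules of {P, S} → PeQ | be | db | e.
P: inherits non-unit rules of {P} → PeQ | be.
Q: inherits non-unit rules of {Q} → Sb | e.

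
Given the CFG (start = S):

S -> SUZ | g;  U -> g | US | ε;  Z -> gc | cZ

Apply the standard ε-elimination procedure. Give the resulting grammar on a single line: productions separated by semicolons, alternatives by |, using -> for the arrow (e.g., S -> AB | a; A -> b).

S -> g | SZ | SUZ; U -> S | g | US; Z -> cZ | gc

Nullable set: {U}.
S -> SUZ: U nullable, giving SUZ | SZ.
Drop U -> ε.
U -> US: U nullable, giving S | US.
Unchanged (no nullable symbols): S -> g; U -> g; Z -> cZ; Z -> gc.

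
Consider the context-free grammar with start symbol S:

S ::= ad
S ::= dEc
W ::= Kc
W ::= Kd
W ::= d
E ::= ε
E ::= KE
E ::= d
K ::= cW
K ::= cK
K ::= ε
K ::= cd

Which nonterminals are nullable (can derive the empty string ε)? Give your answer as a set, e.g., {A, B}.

{E, K}

Directly nullable (have an ε-rule): {E, K}.
Not nullable: S, W — each has a terminal in every rule's right-hand side or depends on a non-nullable symbol.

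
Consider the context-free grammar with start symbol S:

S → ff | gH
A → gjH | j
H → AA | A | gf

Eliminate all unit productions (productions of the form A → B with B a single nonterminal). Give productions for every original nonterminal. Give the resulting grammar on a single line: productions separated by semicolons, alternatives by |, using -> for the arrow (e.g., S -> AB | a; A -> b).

S -> ff | gH; A -> j | gjH; H -> j | AA | gf | gjH

Unit productions: H->A.
Unit pairs (A ⇒* B via units): (H,A).
S: inherits non-unit rules of {S} → ff | gH.
A: inherits non-unit rules of {A} → gjH | j.
H: inherits non-unit rules of {A, H} → AA | gf | gjH | j.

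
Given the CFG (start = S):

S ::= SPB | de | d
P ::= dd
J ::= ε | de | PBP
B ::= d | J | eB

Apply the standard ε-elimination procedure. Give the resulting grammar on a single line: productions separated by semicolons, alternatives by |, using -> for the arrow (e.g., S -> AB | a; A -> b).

S -> d | SP | de | SPB; B -> J | d | e | eB; J -> PP | de | PBP; P -> dd

Nullable set: {B, J}.
S -> SPB: B nullable, giving SP | SPB.
B -> J: J nullable, giving J.
B -> eB: B nullable, giving e | eB.
Drop J -> ε.
J -> PBP: B nullable, giving PBP | PP.
Unchanged (no nullable symbols): S -> d; S -> de; B -> d; J -> de; P -> dd.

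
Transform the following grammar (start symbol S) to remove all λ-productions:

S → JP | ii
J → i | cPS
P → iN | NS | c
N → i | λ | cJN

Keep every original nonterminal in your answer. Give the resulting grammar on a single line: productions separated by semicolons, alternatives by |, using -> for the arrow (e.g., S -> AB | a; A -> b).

S -> JP | ii; J -> i | cPS; N -> i | cJ | cJN; P -> S | c | i | NS | iN

Nullable set: {N}.
Drop N -> λ.
N -> cJN: N nullable, giving cJ | cJN.
P -> NS: N nullable, giving NS | S.
P -> iN: N nullable, giving i | iN.
Unchanged (no nullable symbols): S -> JP; S -> ii; J -> cPS; J -> i; N -> i; P -> c.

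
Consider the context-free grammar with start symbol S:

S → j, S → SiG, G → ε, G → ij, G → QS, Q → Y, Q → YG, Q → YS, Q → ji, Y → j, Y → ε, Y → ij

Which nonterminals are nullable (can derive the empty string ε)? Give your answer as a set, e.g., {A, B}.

Directly nullable (have an ε-rule): {G, Y}.
Q is nullable via Q -> Y (every symbol on the right is already known nullable).
Not nullable: S — each has a terminal in every rule's right-hand side or depends on a non-nullable symbol.

{G, Q, Y}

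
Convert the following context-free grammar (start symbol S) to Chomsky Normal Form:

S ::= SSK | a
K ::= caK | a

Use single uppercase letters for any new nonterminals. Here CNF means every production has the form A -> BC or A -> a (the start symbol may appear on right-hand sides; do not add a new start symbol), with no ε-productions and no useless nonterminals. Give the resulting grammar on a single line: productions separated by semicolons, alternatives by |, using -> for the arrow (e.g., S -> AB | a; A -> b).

S -> a | SD; A -> c; B -> a; C -> BK; D -> SK; K -> a | AC

No ε-productions.
No unit productions to eliminate.
TERM: introduce B -> a, A -> c and substitute in every rule of length ≥2.
BIN: K -> ABK becomes K -> AC, C -> BK; S -> SSK becomes S -> SD, D -> SK.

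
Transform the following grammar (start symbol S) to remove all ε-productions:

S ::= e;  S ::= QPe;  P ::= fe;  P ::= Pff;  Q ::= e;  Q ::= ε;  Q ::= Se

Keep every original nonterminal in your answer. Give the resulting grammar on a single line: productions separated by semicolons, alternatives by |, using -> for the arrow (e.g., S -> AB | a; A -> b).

S -> e | Pe | QPe; P -> fe | Pff; Q -> e | Se

Nullable set: {Q}.
S -> QPe: Q nullable, giving Pe | QPe.
Drop Q -> ε.
Unchanged (no nullable symbols): S -> e; P -> Pff; P -> fe; Q -> Se; Q -> e.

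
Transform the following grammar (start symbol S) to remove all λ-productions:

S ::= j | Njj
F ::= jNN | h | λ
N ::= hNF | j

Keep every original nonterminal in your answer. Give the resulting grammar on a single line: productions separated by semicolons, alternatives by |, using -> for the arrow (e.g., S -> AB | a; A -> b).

S -> j | Njj; F -> h | jNN; N -> j | hN | hNF

Nullable set: {F}.
Drop F -> λ.
N -> hNF: F nullable, giving hN | hNF.
Unchanged (no nullable symbols): S -> Njj; S -> j; F -> h; F -> jNN; N -> j.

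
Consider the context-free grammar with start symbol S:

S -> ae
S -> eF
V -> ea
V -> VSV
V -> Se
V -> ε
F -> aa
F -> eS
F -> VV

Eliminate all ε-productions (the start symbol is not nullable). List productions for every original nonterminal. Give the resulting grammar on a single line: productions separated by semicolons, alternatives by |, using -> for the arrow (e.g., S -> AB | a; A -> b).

S -> e | ae | eF; F -> V | VV | aa | eS; V -> S | SV | Se | VS | ea | VSV

Nullable set: {F, V}.
S -> eF: F nullable, giving e | eF.
F -> VV: V, V nullable, giving V | VV.
Drop V -> ε.
V -> VSV: V, V nullable, giving S | SV | VS | VSV.
Unchanged (no nullable symbols): S -> ae; F -> aa; F -> eS; V -> Se; V -> ea.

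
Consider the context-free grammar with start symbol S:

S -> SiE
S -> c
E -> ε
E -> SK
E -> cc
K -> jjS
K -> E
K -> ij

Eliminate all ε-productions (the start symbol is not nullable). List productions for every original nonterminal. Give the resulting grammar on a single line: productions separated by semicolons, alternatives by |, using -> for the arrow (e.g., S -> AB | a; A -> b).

S -> c | Si | SiE; E -> S | SK | cc; K -> E | ij | jjS

Nullable set: {E, K}.
S -> SiE: E nullable, giving Si | SiE.
Drop E -> ε.
E -> SK: K nullable, giving S | SK.
K -> E: E nullable, giving E.
Unchanged (no nullable symbols): S -> c; E -> cc; K -> ij; K -> jjS.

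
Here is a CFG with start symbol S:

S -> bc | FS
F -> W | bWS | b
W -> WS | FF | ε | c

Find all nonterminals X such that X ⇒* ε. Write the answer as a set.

Directly nullable (have an ε-rule): {W}.
F is nullable via F -> W (every symbol on the right is already known nullable).
Not nullable: S — each has a terminal in every rule's right-hand side or depends on a non-nullable symbol.

{F, W}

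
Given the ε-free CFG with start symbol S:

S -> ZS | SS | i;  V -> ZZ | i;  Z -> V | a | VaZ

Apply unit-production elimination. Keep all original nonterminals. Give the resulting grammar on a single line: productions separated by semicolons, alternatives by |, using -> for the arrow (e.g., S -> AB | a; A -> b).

S -> i | SS | ZS; V -> i | ZZ; Z -> a | i | ZZ | VaZ

Unit productions: Z->V.
Unit pairs (A ⇒* B via units): (Z,V).
S: inherits non-unit rules of {S} → SS | ZS | i.
V: inherits non-unit rules of {V} → ZZ | i.
Z: inherits non-unit rules of {V, Z} → VaZ | ZZ | a | i.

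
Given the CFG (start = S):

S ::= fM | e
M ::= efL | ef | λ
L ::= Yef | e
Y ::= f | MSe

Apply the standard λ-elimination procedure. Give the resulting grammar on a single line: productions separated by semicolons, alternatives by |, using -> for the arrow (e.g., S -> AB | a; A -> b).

S -> e | f | fM; L -> e | Yef; M -> ef | efL; Y -> f | Se | MSe

Nullable set: {M}.
S -> fM: M nullable, giving f | fM.
Drop M -> λ.
Y -> MSe: M nullable, giving MSe | Se.
Unchanged (no nullable symbols): S -> e; L -> Yef; L -> e; M -> ef; M -> efL; Y -> f.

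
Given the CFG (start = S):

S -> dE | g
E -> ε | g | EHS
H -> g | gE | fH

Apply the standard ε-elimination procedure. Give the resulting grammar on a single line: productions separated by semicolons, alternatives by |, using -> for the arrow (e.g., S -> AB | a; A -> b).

Nullable set: {E}.
S -> dE: E nullable, giving d | dE.
Drop E -> ε.
E -> EHS: E nullable, giving EHS | HS.
H -> gE: E nullable, giving g | gE.
Unchanged (no nullable symbols): S -> g; E -> g; H -> fH; H -> g.

S -> d | g | dE; E -> g | HS | EHS; H -> g | fH | gE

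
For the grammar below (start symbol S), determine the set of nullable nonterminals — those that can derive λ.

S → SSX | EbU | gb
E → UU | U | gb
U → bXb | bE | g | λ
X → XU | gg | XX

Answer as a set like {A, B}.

Directly nullable (have an ε-rule): {U}.
E is nullable via E -> U (every symbol on the right is already known nullable).
Not nullable: S, X — each has a terminal in every rule's right-hand side or depends on a non-nullable symbol.

{E, U}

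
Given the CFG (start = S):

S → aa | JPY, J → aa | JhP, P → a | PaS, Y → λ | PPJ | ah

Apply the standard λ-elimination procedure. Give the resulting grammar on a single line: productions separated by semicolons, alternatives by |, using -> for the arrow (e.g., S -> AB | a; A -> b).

Nullable set: {Y}.
S -> JPY: Y nullable, giving JP | JPY.
Drop Y -> λ.
Unchanged (no nullable symbols): S -> aa; J -> JhP; J -> aa; P -> PaS; P -> a; Y -> PPJ; Y -> ah.

S -> JP | aa | JPY; J -> aa | JhP; P -> a | PaS; Y -> ah | PPJ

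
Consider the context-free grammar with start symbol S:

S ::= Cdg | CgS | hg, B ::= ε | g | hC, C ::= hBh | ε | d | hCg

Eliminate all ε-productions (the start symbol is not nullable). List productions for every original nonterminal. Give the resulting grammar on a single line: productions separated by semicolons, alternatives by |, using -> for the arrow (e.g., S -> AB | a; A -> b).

Nullable set: {B, C}.
S -> Cdg: C nullable, giving Cdg | dg.
S -> CgS: C nullable, giving CgS | gS.
Drop B -> ε.
B -> hC: C nullable, giving h | hC.
Drop C -> ε.
C -> hBh: B nullable, giving hBh | hh.
C -> hCg: C nullable, giving hCg | hg.
Unchanged (no nullable symbols): S -> hg; B -> g; C -> d.

S -> dg | gS | hg | Cdg | CgS; B -> g | h | hC; C -> d | hg | hh | hBh | hCg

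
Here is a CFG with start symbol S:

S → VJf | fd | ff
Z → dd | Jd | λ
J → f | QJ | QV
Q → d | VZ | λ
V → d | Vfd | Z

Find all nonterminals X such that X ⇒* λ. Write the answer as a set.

{J, Q, V, Z}

Directly nullable (have an ε-rule): {Q, Z}.
V is nullable via V -> Z (every symbol on the right is already known nullable).
J is nullable via J -> QV (every symbol on the right is already known nullable).
Not nullable: S — each has a terminal in every rule's right-hand side or depends on a non-nullable symbol.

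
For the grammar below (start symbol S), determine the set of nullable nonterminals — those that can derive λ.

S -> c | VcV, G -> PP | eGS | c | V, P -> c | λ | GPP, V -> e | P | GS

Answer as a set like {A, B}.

{G, P, V}

Directly nullable (have an ε-rule): {P}.
G is nullable via G -> PP (every symbol on the right is already known nullable).
V is nullable via V -> P (every symbol on the right is already known nullable).
Not nullable: S — each has a terminal in every rule's right-hand side or depends on a non-nullable symbol.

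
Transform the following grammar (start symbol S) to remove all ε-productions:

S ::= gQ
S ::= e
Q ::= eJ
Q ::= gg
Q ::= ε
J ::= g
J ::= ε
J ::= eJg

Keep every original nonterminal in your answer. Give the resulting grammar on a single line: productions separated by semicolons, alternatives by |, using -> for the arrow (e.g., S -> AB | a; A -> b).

Nullable set: {J, Q}.
S -> gQ: Q nullable, giving g | gQ.
Drop J -> ε.
J -> eJg: J nullable, giving eJg | eg.
Drop Q -> ε.
Q -> eJ: J nullable, giving e | eJ.
Unchanged (no nullable symbols): S -> e; J -> g; Q -> gg.

S -> e | g | gQ; J -> g | eg | eJg; Q -> e | eJ | gg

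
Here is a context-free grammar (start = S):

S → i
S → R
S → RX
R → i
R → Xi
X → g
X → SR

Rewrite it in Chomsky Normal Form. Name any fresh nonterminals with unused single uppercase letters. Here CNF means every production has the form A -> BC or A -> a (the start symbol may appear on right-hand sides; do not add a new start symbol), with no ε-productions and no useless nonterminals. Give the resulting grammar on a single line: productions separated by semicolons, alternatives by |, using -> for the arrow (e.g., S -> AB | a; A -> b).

No ε-productions.
After unit-elimination: S -> i | RX | Xi; R -> i | Xi; X -> g | SR.
TERM: introduce A -> i and substitute in every rule of length ≥2.

S -> i | RX | XA; A -> i; R -> i | XA; X -> g | SR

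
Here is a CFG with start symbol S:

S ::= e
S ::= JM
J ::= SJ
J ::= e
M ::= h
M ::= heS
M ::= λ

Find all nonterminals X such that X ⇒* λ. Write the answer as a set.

{M}

Directly nullable (have an ε-rule): {M}.
Not nullable: J, S — each has a terminal in every rule's right-hand side or depends on a non-nullable symbol.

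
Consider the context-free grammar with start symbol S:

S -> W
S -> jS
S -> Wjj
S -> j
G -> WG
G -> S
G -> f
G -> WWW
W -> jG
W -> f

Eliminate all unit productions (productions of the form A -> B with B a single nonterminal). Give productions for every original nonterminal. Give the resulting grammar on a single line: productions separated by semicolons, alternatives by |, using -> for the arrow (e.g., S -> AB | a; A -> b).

Unit productions: G->S, S->W.
Unit pairs (A ⇒* B via units): (G,S), (G,W), (S,W).
S: inherits non-unit rules of {S, W} → Wjj | f | j | jG | jS.
G: inherits non-unit rules of {G, S, W} → WG | WWW | Wjj | f | j | jG | jS.
W: inherits non-unit rules of {W} → f | jG.

S -> f | j | jG | jS | Wjj; G -> f | j | WG | jG | jS | WWW | Wjj; W -> f | jG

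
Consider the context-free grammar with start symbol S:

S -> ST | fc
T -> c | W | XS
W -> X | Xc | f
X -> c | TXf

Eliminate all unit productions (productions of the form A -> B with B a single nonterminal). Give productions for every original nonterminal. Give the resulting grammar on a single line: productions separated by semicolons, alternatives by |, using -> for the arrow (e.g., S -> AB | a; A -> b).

Unit productions: T->W, W->X.
Unit pairs (A ⇒* B via units): (T,W), (T,X), (W,X).
S: inherits non-unit rules of {S} → ST | fc.
T: inherits non-unit rules of {T, W, X} → TXf | XS | Xc | c | f.
W: inherits non-unit rules of {W, X} → TXf | Xc | c | f.
X: inherits non-unit rules of {X} → TXf | c.

S -> ST | fc; T -> c | f | XS | Xc | TXf; W -> c | f | Xc | TXf; X -> c | TXf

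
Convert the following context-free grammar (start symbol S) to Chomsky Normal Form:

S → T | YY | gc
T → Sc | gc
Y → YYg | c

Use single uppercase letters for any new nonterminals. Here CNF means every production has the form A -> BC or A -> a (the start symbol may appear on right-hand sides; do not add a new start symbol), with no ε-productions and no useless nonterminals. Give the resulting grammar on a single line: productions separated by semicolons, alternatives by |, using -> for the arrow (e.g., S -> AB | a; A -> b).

S -> BA | SA | YY; A -> c; B -> g; C -> YB; Y -> c | YC

No ε-productions.
After unit-elimination: S -> Sc | YY | gc; T -> Sc | gc; Y -> c | YYg.
TERM: introduce A -> c, B -> g and substitute in every rule of length ≥2.
BIN: Y -> YYB becomes Y -> YC, C -> YB.
Drop unreachable/unproductive: T.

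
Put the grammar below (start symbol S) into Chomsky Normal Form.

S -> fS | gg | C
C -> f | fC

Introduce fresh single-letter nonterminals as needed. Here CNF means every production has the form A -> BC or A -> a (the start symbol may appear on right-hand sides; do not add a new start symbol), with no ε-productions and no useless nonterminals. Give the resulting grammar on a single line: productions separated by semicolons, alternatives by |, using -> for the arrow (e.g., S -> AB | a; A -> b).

S -> f | AC | AS | BB; A -> f; B -> g; C -> f | AC

No ε-productions.
After unit-elimination: S -> f | fC | fS | gg; C -> f | fC.
TERM: introduce A -> f, B -> g and substitute in every rule of length ≥2.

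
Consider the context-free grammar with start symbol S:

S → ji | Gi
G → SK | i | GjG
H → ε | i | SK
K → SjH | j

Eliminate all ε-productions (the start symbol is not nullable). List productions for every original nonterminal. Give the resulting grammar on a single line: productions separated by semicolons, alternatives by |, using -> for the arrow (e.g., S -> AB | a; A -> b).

Nullable set: {H}.
Drop H -> ε.
K -> SjH: H nullable, giving Sj | SjH.
Unchanged (no nullable symbols): S -> Gi; S -> ji; G -> GjG; G -> SK; G -> i; H -> SK; H -> i; K -> j.

S -> Gi | ji; G -> i | SK | GjG; H -> i | SK; K -> j | Sj | SjH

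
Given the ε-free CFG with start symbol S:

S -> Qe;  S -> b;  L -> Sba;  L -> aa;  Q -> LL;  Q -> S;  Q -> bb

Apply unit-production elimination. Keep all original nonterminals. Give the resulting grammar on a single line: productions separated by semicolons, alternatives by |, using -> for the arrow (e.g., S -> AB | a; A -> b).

Unit productions: Q->S.
Unit pairs (A ⇒* B via units): (Q,S).
S: inherits non-unit rules of {S} → Qe | b.
L: inherits non-unit rules of {L} → Sba | aa.
Q: inherits non-unit rules of {Q, S} → LL | Qe | b | bb.

S -> b | Qe; L -> aa | Sba; Q -> b | LL | Qe | bb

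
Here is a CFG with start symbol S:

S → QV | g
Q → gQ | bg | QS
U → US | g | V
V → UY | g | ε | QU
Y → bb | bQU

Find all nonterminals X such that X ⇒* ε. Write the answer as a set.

Directly nullable (have an ε-rule): {V}.
U is nullable via U -> V (every symbol on the right is already known nullable).
Not nullable: Q, S, Y — each has a terminal in every rule's right-hand side or depends on a non-nullable symbol.

{U, V}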